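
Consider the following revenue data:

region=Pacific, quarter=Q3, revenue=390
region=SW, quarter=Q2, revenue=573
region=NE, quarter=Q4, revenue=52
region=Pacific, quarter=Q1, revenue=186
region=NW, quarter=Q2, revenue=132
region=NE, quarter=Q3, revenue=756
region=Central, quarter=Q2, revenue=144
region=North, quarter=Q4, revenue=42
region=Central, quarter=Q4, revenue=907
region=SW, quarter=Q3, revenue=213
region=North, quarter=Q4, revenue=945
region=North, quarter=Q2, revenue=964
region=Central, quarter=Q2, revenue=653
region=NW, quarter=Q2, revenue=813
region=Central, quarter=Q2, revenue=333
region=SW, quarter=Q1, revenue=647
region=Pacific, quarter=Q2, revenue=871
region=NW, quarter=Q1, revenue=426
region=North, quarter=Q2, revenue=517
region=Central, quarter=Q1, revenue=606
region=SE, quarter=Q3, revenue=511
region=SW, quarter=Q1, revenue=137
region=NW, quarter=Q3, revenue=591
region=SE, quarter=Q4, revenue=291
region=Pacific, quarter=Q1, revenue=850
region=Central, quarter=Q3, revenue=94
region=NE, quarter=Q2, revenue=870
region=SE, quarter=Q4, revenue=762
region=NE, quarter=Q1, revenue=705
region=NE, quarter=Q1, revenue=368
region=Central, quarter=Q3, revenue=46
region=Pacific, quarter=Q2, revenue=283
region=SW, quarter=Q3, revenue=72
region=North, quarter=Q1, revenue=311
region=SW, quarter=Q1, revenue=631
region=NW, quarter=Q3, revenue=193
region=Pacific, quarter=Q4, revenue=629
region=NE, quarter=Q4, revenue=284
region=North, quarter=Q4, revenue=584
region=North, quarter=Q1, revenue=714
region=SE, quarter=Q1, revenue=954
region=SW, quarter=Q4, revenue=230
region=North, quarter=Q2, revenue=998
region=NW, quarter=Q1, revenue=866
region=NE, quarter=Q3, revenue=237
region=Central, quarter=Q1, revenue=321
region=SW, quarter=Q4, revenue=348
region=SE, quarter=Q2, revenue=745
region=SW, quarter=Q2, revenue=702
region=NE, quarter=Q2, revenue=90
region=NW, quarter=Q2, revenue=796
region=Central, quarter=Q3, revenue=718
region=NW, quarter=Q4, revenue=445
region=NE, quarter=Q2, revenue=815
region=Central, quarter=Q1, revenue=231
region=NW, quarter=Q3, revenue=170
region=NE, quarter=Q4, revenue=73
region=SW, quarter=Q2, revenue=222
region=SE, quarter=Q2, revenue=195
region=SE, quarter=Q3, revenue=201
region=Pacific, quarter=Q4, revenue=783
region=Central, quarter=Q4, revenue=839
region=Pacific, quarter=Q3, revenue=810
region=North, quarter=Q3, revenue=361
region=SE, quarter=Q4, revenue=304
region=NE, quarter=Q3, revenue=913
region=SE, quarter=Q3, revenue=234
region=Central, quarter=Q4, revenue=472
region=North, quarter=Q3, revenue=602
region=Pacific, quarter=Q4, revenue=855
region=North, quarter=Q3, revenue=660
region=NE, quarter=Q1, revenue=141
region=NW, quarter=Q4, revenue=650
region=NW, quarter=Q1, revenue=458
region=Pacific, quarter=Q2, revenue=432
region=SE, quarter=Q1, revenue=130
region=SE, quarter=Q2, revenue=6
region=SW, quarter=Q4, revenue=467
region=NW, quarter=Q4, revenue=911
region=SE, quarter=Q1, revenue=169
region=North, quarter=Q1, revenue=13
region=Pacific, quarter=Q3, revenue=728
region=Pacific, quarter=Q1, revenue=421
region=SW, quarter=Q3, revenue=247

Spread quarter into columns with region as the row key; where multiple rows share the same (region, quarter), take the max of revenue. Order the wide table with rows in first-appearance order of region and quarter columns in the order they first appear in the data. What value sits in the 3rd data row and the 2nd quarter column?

870

With rows in first-appearance order of region, row 3 is region=NE. quarter columns in first-appearance order: Q3, Q2, Q4, Q1; column 2 is Q2.
Long rows with region=NE, quarter=Q2: max(870, 90, 815) = 870.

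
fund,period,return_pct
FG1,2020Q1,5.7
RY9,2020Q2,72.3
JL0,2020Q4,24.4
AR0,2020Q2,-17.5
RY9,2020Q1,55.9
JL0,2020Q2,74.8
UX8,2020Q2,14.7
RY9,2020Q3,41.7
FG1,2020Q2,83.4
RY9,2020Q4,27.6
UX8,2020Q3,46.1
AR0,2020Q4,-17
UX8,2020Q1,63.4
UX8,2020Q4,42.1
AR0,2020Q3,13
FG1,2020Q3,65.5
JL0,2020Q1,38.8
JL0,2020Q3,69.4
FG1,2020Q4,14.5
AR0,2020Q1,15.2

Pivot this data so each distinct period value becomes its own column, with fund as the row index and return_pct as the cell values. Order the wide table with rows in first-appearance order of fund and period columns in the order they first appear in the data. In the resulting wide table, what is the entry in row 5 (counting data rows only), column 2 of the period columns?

14.7

With rows in first-appearance order of fund, row 5 is fund=UX8. period columns in first-appearance order: 2020Q1, 2020Q2, 2020Q4, 2020Q3; column 2 is 2020Q2.
Long rows with fund=UX8, period=2020Q2: return_pct = 14.7.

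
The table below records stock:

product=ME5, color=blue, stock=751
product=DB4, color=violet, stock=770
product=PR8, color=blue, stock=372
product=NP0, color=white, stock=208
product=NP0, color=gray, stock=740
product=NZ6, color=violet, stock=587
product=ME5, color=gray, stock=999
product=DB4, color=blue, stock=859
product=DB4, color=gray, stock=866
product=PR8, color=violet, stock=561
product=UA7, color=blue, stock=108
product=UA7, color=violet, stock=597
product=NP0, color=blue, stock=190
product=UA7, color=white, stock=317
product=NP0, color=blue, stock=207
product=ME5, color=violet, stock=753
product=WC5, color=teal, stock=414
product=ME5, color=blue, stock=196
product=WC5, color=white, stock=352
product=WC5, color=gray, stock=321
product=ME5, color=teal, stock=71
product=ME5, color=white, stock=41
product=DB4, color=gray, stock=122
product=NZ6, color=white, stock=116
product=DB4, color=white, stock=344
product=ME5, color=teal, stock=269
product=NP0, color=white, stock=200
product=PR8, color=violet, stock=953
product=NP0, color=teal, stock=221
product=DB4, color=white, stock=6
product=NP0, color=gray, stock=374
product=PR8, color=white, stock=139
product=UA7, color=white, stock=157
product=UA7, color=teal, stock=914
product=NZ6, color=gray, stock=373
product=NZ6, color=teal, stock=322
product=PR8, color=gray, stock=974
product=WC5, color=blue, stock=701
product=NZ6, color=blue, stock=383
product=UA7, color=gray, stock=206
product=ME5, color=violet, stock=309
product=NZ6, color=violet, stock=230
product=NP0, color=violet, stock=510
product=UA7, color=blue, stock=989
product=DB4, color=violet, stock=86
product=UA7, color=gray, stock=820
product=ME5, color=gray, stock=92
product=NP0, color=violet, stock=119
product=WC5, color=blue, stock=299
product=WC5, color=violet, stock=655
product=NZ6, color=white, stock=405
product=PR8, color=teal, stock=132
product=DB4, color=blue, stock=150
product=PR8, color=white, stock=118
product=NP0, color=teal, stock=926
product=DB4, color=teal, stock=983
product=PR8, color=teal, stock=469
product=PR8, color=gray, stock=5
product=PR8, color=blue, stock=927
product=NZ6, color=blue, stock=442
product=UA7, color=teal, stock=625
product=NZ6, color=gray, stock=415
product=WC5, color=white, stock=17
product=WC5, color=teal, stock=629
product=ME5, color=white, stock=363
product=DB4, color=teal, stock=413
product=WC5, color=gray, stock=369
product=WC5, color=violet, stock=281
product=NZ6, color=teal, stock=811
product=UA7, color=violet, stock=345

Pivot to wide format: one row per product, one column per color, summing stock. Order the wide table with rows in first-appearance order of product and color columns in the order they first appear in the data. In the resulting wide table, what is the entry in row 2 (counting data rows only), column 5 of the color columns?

With rows in first-appearance order of product, row 2 is product=DB4. color columns in first-appearance order: blue, violet, white, gray, teal; column 5 is teal.
Long rows with product=DB4, color=teal: 983 + 413 = 1396.

1396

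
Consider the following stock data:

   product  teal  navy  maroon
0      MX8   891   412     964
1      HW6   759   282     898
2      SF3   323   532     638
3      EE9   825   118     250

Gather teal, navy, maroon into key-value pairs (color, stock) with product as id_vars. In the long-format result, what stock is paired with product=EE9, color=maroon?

250

Unpivoting turns each (product, wide-column) pair into one long row.
The wide cell at row EE9, column maroon holds 250, so the long row (EE9, maroon) has stock=250.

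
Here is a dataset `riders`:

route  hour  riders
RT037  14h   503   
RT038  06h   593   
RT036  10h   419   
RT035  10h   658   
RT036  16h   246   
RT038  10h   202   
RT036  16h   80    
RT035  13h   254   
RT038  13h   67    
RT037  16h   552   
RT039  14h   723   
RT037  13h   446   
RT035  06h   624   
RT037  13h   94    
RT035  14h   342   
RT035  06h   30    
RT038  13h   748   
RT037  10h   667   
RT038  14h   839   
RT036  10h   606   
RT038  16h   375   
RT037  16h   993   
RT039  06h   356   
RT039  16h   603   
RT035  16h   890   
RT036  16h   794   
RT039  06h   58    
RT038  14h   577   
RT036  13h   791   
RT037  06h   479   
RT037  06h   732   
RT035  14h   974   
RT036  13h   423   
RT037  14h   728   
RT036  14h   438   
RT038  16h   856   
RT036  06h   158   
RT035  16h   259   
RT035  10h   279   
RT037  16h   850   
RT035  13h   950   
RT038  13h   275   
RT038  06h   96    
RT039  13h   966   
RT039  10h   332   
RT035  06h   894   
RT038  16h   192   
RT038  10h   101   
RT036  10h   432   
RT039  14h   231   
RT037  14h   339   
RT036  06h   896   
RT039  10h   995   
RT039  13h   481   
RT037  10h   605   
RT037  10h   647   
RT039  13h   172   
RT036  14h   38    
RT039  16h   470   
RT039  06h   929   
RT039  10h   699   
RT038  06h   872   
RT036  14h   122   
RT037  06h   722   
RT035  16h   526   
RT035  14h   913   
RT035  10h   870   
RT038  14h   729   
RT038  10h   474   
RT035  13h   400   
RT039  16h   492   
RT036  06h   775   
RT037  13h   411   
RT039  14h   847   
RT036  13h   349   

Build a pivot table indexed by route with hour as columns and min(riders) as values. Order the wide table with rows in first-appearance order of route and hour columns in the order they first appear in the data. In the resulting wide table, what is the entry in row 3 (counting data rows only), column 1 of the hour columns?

38

With rows in first-appearance order of route, row 3 is route=RT036. hour columns in first-appearance order: 14h, 06h, 10h, 16h, 13h; column 1 is 14h.
Long rows with route=RT036, hour=14h: min(438, 38, 122) = 38.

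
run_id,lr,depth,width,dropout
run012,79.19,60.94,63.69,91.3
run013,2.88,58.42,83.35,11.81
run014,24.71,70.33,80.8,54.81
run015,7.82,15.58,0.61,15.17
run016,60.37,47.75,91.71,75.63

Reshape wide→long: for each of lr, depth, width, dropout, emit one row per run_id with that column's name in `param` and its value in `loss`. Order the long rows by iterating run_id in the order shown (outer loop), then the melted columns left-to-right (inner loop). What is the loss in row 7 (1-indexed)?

20 rows total (5 × 4). Row 7: index ⌊(7-1)/4⌋ = 1 into run_id → run013; (7-1) mod 4 = 2 into the melted columns → width.
So row 7 is (run013, width, 83.35); loss = 83.35.

83.35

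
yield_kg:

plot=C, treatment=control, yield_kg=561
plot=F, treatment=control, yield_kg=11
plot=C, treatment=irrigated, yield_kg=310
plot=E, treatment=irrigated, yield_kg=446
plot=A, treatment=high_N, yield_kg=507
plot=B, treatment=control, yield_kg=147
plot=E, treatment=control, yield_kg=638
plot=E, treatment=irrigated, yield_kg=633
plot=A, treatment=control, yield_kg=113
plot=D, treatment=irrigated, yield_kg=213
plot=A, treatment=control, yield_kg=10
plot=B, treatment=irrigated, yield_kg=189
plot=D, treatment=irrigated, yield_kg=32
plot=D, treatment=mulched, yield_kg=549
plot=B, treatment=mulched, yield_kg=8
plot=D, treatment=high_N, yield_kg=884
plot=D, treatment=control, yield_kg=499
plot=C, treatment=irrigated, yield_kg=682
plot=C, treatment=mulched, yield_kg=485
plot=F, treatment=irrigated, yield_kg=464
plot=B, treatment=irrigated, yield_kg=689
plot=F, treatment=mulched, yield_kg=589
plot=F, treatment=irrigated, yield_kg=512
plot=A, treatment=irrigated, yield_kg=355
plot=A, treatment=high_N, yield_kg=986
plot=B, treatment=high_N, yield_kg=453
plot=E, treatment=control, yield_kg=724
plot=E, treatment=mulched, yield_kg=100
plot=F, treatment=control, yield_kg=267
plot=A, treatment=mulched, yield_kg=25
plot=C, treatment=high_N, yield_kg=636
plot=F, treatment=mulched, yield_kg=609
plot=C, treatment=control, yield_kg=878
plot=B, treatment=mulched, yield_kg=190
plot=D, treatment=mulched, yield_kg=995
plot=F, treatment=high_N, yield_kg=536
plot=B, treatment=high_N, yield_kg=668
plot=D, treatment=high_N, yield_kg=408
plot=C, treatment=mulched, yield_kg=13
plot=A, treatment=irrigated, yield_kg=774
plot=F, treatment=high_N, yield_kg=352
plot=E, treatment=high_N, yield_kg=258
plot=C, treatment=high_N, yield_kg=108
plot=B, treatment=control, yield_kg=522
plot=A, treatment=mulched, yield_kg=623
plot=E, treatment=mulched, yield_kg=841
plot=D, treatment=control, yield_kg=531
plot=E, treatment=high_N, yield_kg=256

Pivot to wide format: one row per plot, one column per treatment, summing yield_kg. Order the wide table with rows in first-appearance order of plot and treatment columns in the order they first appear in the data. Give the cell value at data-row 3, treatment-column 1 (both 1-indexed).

1362

With rows in first-appearance order of plot, row 3 is plot=E. treatment columns in first-appearance order: control, irrigated, high_N, mulched; column 1 is control.
Long rows with plot=E, treatment=control: 638 + 724 = 1362.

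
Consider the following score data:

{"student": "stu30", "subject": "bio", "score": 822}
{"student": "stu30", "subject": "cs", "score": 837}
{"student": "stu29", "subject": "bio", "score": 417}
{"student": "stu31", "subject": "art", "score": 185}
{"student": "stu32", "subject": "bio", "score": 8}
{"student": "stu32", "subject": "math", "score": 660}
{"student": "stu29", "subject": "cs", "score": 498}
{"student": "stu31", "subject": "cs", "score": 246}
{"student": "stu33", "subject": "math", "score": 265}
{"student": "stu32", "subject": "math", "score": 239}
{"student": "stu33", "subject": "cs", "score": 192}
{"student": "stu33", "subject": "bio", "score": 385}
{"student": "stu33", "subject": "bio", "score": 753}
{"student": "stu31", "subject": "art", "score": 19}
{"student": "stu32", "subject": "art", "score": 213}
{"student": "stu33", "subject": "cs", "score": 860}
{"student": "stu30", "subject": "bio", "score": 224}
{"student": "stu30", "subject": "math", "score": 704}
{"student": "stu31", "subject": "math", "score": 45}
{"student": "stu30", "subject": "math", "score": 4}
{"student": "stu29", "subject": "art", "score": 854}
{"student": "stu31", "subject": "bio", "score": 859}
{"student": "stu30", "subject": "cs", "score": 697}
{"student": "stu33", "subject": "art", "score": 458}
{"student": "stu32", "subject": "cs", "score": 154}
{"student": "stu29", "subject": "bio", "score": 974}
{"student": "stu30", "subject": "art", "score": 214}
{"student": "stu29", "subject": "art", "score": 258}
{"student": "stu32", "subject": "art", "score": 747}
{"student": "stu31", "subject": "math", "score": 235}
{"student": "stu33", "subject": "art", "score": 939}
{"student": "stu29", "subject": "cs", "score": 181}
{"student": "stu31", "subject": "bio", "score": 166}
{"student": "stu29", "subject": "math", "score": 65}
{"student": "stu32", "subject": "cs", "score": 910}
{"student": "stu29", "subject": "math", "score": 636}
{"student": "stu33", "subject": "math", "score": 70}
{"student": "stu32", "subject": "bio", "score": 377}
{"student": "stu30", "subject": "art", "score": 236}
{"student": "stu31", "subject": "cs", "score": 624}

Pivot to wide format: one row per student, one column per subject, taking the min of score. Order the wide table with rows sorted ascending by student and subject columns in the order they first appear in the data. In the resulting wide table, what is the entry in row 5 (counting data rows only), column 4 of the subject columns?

With rows sorted ascending by student, row 5 is student=stu33. subject columns in first-appearance order: bio, cs, art, math; column 4 is math.
Long rows with student=stu33, subject=math: min(265, 70) = 70.

70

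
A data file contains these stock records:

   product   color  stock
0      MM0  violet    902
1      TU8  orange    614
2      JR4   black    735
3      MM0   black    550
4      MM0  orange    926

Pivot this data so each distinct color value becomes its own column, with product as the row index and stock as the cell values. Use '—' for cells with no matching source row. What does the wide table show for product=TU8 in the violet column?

No long-format row has product=TU8 and color=violet, so the cell is —.

—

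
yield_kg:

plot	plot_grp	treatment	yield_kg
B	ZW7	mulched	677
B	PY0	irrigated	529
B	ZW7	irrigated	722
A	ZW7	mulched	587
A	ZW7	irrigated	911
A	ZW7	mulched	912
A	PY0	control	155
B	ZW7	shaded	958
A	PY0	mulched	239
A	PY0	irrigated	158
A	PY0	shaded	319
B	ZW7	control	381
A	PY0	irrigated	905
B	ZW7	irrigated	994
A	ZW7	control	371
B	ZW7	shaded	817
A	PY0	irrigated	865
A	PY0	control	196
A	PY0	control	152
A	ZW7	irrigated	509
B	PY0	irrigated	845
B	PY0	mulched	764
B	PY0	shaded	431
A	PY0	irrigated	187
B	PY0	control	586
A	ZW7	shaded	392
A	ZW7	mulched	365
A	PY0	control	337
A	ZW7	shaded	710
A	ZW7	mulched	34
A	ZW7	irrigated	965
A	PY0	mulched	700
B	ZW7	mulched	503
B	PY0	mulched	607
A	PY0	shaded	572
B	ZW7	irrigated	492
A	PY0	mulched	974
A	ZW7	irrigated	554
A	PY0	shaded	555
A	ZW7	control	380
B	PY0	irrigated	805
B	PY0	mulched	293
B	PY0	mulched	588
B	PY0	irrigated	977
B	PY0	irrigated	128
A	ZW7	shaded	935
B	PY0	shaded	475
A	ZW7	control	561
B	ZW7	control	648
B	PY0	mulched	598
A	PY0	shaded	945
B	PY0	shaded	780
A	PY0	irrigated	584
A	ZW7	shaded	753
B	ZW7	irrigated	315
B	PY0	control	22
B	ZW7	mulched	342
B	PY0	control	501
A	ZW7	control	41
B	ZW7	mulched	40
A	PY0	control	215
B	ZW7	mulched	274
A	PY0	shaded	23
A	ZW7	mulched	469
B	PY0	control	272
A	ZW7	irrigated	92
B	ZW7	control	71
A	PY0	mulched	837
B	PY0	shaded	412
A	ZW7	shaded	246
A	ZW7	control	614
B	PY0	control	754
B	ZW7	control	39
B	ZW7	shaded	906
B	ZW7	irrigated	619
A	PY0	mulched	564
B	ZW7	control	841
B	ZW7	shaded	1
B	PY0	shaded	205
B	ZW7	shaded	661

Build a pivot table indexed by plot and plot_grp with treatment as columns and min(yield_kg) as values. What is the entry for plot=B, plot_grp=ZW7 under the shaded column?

Rows with plot=B, plot_grp=ZW7 and treatment=shaded: yield_kg values are 958, 817, 906, 1, 661.
min(958, 817, 906, 1, 661) = 1.

1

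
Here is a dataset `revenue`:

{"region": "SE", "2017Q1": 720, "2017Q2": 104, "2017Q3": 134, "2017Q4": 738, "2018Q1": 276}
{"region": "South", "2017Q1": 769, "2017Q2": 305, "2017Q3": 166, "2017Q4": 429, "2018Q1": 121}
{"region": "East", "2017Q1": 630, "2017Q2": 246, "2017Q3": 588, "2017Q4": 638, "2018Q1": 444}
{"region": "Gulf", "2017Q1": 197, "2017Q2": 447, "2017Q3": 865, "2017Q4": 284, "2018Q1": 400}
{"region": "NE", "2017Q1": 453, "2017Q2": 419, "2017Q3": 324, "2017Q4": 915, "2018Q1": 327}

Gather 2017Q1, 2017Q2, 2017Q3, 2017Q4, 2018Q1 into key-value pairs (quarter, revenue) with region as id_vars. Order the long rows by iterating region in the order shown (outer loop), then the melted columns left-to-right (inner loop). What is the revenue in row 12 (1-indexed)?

246

25 rows total (5 × 5). Row 12: index ⌊(12-1)/5⌋ = 2 into region → East; (12-1) mod 5 = 1 into the melted columns → 2017Q2.
So row 12 is (East, 2017Q2, 246); revenue = 246.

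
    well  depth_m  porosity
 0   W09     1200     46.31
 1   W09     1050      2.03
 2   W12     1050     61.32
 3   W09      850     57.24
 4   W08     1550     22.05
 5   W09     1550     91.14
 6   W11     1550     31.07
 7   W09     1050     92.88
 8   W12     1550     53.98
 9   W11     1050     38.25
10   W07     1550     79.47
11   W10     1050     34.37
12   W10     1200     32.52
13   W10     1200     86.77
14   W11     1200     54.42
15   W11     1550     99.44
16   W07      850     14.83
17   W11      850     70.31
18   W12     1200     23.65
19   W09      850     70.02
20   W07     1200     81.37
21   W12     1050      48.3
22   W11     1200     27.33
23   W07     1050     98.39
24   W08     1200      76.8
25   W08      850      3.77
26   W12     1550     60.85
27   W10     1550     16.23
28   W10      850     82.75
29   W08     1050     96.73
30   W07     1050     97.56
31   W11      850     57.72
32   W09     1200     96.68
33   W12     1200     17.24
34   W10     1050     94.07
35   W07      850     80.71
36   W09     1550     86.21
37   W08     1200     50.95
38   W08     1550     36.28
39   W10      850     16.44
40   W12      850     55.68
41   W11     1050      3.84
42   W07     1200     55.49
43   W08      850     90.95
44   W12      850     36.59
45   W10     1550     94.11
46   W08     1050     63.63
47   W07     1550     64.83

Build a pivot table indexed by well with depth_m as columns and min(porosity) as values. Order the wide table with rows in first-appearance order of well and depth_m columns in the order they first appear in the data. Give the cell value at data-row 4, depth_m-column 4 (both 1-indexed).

31.07

With rows in first-appearance order of well, row 4 is well=W11. depth_m columns in first-appearance order: 1200, 1050, 850, 1550; column 4 is 1550.
Long rows with well=W11, depth_m=1550: min(31.07, 99.44) = 31.07.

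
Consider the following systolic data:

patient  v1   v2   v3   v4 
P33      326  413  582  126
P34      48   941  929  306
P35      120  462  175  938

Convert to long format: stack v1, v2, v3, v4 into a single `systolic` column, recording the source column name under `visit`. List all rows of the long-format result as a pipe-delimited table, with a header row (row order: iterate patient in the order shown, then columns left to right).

| patient | visit | systolic |
| P33 | v1 | 326 |
| P33 | v2 | 413 |
| P33 | v3 | 582 |
| P33 | v4 | 126 |
| P34 | v1 | 48 |
| P34 | v2 | 941 |
| P34 | v3 | 929 |
| P34 | v4 | 306 |
| P35 | v1 | 120 |
| P35 | v2 | 462 |
| P35 | v3 | 175 |
| P35 | v4 | 938 |

Each (patient, column) pair becomes one row: 3 × 4 = 12 rows.
For example, (P33, v1) → systolic=326.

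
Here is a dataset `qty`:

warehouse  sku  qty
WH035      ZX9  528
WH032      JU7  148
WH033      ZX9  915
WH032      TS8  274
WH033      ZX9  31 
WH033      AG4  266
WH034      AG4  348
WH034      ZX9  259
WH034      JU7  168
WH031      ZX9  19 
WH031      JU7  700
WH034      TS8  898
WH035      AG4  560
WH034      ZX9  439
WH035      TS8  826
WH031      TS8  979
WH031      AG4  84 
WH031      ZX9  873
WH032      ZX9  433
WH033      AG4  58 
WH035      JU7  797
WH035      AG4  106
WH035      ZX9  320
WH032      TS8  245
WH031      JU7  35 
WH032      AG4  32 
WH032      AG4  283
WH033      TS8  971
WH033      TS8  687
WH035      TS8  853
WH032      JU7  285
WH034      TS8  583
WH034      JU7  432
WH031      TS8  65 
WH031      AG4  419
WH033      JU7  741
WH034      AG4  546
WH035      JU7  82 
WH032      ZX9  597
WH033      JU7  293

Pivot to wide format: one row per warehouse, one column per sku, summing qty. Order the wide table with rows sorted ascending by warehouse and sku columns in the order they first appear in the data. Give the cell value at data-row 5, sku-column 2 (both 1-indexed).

With rows sorted ascending by warehouse, row 5 is warehouse=WH035. sku columns in first-appearance order: ZX9, JU7, TS8, AG4; column 2 is JU7.
Long rows with warehouse=WH035, sku=JU7: 797 + 82 = 879.

879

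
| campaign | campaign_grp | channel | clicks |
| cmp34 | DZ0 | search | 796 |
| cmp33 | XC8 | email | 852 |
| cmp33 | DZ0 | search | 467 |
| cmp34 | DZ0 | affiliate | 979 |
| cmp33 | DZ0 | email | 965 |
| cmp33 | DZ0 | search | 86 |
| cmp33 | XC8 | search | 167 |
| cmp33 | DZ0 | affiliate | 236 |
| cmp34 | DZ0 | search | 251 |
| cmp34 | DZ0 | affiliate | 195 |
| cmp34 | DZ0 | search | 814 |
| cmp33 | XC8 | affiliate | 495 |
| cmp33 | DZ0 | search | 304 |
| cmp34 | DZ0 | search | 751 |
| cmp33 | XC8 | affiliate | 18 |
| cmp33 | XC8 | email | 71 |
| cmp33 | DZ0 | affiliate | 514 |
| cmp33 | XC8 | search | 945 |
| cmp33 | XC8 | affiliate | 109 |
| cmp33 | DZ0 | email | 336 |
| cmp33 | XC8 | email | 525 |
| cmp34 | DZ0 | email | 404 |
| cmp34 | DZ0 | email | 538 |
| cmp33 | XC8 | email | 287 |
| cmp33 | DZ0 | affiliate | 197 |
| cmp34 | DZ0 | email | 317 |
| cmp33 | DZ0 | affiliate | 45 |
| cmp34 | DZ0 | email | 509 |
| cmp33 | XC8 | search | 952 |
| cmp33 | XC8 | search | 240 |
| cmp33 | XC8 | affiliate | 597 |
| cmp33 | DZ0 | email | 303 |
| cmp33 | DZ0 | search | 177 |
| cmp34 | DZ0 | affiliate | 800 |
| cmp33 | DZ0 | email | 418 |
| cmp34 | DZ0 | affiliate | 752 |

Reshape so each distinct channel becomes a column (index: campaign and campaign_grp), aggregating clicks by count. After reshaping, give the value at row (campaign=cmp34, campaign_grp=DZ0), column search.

4

Rows with campaign=cmp34, campaign_grp=DZ0 and channel=search: clicks values are 796, 251, 814, 751.
4 rows match — count = 4.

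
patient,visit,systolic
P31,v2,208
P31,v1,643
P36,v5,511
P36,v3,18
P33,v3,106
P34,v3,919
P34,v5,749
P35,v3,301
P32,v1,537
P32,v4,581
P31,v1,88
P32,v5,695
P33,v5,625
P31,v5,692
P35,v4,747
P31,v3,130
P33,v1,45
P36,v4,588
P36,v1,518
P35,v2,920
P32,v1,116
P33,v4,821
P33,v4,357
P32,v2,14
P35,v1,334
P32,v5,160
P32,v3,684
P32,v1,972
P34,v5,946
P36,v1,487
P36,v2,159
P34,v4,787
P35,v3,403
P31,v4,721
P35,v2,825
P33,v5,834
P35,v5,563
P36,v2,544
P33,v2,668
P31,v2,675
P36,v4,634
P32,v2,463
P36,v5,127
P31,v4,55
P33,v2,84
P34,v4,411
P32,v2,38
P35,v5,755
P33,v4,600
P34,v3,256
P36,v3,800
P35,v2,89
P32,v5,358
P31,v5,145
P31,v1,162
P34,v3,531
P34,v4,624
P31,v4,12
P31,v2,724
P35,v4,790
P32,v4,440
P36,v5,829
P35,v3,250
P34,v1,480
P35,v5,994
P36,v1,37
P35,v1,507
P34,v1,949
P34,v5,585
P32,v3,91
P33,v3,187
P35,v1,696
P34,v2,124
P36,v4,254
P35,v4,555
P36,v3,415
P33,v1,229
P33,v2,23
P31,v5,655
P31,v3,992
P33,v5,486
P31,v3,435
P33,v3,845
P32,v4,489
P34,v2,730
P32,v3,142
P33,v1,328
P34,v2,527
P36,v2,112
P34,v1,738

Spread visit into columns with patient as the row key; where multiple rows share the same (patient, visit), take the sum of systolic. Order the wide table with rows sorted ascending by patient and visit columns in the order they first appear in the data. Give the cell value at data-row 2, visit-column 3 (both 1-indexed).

1213

With rows sorted ascending by patient, row 2 is patient=P32. visit columns in first-appearance order: v2, v1, v5, v3, v4; column 3 is v5.
Long rows with patient=P32, visit=v5: 695 + 160 + 358 = 1213.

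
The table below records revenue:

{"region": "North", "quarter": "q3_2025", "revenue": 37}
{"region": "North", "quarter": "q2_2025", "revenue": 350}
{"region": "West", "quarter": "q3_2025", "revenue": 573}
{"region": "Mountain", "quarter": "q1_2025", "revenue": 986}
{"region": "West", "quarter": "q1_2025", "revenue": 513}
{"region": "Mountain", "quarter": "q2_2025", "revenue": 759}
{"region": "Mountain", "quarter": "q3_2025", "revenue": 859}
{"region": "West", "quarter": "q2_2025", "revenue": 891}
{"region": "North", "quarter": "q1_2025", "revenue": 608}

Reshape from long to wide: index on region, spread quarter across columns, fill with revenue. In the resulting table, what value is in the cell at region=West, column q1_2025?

Wide layout: rows indexed by region, columns are the 3 distinct quarter values (q3_2025, q2_2025, q1_2025).
Cell (region=West, quarter=q1_2025) draws from the long row where region=West and quarter=q1_2025, which has revenue=513.

513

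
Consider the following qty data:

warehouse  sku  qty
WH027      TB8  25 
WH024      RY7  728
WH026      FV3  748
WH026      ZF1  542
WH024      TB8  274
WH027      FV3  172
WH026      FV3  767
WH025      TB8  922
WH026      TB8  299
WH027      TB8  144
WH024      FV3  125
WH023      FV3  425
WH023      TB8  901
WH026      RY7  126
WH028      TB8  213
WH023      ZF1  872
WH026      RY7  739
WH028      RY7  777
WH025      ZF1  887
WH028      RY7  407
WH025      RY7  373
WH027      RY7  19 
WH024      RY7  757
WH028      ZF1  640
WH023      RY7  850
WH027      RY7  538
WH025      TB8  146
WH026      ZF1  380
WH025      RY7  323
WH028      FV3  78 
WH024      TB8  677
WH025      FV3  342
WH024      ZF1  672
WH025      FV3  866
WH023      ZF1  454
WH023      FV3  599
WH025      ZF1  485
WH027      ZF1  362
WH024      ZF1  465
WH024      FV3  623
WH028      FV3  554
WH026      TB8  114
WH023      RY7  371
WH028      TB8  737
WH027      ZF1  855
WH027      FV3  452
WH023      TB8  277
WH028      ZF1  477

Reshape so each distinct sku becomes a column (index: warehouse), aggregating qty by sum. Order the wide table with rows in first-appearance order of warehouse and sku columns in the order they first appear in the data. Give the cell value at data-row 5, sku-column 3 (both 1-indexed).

With rows in first-appearance order of warehouse, row 5 is warehouse=WH023. sku columns in first-appearance order: TB8, RY7, FV3, ZF1; column 3 is FV3.
Long rows with warehouse=WH023, sku=FV3: 425 + 599 = 1024.

1024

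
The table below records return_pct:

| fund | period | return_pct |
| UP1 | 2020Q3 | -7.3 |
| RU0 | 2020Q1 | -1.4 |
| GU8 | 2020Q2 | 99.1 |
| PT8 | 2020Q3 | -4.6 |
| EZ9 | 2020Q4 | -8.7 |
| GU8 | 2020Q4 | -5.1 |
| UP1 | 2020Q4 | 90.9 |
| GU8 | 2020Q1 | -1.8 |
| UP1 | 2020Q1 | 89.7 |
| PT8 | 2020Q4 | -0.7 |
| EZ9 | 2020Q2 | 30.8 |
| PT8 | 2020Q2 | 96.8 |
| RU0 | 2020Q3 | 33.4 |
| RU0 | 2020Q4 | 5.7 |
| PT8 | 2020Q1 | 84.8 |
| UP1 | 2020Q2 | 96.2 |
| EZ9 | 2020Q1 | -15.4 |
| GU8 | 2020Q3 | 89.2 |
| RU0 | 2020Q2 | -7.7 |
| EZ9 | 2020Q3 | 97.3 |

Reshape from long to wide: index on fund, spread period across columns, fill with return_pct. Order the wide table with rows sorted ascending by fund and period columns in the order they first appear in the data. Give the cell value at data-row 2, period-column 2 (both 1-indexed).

-1.8

With rows sorted ascending by fund, row 2 is fund=GU8. period columns in first-appearance order: 2020Q3, 2020Q1, 2020Q2, 2020Q4; column 2 is 2020Q1.
Long rows with fund=GU8, period=2020Q1: return_pct = -1.8.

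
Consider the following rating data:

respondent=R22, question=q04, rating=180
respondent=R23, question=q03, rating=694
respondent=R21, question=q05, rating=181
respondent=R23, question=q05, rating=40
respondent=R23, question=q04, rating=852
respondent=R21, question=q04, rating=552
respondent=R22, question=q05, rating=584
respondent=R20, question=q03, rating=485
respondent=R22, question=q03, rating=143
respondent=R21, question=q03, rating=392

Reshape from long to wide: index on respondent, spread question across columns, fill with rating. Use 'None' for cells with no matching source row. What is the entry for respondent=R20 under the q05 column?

None

No long-format row has respondent=R20 and question=q05, so the cell is None.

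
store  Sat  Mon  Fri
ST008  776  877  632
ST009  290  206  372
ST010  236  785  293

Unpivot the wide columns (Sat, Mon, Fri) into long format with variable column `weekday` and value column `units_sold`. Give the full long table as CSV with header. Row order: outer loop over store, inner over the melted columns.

store,weekday,units_sold
ST008,Sat,776
ST008,Mon,877
ST008,Fri,632
ST009,Sat,290
ST009,Mon,206
ST009,Fri,372
ST010,Sat,236
ST010,Mon,785
ST010,Fri,293

Each (store, column) pair becomes one row: 3 × 3 = 9 rows.
For example, (ST008, Sat) → units_sold=776.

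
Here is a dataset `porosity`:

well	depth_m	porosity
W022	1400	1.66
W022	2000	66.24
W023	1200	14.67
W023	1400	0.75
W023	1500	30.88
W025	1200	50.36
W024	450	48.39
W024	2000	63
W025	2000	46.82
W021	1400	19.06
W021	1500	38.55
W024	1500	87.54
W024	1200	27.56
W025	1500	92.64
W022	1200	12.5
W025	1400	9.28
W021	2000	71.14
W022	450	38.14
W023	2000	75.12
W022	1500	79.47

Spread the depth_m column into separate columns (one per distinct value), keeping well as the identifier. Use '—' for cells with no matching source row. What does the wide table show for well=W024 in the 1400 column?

—

No long-format row has well=W024 and depth_m=1400, so the cell is —.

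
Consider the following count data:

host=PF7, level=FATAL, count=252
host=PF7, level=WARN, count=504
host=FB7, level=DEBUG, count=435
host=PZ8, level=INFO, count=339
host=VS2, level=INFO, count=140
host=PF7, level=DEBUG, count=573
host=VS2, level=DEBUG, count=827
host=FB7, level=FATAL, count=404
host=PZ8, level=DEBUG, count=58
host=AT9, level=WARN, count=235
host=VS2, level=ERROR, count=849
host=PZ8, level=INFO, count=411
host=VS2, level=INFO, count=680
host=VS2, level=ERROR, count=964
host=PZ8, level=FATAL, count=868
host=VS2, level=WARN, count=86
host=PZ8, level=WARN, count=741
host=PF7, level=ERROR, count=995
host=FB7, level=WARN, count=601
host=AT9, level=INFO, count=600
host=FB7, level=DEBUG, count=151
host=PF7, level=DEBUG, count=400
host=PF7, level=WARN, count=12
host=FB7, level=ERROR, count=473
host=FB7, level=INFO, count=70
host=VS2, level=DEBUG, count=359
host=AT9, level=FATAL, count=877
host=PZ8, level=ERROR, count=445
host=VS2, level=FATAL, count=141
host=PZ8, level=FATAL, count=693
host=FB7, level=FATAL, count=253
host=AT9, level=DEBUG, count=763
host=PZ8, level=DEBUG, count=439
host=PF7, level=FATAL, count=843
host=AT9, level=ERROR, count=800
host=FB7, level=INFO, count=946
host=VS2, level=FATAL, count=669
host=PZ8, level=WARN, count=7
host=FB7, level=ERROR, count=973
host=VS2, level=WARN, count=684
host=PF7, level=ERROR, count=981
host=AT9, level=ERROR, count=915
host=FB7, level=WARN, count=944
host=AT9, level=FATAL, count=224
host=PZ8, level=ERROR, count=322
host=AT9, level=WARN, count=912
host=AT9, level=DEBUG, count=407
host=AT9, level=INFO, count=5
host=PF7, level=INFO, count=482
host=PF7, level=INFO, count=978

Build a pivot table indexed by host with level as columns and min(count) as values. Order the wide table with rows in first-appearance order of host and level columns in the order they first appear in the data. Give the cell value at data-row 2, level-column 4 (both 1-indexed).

70

With rows in first-appearance order of host, row 2 is host=FB7. level columns in first-appearance order: FATAL, WARN, DEBUG, INFO, ERROR; column 4 is INFO.
Long rows with host=FB7, level=INFO: min(70, 946) = 70.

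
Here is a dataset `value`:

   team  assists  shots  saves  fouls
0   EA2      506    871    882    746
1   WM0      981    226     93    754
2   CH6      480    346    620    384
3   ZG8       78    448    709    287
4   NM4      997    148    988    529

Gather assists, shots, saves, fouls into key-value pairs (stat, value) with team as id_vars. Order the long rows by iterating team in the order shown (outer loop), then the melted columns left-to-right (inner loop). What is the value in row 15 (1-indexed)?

709

20 rows total (5 × 4). Row 15: index ⌊(15-1)/4⌋ = 3 into team → ZG8; (15-1) mod 4 = 2 into the melted columns → saves.
So row 15 is (ZG8, saves, 709); value = 709.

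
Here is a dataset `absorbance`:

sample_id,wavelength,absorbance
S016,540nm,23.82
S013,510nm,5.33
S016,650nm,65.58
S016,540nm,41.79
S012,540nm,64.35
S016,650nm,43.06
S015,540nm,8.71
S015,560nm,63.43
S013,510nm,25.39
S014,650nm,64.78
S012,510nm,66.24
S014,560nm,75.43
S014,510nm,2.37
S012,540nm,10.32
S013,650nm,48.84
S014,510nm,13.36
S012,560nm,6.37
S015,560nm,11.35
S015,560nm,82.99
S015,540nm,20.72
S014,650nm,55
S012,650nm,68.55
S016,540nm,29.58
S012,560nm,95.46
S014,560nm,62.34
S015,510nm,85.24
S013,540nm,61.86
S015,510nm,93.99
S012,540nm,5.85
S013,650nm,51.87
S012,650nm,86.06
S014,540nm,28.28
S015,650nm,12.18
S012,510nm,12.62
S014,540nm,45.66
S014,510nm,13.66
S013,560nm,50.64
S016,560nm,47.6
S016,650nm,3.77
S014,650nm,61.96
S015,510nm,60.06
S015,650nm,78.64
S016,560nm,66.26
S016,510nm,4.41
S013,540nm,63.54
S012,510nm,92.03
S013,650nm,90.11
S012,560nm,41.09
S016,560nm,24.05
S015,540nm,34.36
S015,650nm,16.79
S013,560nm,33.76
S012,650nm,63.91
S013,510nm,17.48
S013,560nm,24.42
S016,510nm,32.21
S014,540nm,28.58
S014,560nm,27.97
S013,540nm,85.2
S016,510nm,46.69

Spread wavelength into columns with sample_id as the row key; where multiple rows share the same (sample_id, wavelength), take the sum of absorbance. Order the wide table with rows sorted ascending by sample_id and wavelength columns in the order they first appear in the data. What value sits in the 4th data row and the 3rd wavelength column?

With rows sorted ascending by sample_id, row 4 is sample_id=S015. wavelength columns in first-appearance order: 540nm, 510nm, 650nm, 560nm; column 3 is 650nm.
Long rows with sample_id=S015, wavelength=650nm: 12.18 + 78.64 + 16.79 = 107.61.

107.61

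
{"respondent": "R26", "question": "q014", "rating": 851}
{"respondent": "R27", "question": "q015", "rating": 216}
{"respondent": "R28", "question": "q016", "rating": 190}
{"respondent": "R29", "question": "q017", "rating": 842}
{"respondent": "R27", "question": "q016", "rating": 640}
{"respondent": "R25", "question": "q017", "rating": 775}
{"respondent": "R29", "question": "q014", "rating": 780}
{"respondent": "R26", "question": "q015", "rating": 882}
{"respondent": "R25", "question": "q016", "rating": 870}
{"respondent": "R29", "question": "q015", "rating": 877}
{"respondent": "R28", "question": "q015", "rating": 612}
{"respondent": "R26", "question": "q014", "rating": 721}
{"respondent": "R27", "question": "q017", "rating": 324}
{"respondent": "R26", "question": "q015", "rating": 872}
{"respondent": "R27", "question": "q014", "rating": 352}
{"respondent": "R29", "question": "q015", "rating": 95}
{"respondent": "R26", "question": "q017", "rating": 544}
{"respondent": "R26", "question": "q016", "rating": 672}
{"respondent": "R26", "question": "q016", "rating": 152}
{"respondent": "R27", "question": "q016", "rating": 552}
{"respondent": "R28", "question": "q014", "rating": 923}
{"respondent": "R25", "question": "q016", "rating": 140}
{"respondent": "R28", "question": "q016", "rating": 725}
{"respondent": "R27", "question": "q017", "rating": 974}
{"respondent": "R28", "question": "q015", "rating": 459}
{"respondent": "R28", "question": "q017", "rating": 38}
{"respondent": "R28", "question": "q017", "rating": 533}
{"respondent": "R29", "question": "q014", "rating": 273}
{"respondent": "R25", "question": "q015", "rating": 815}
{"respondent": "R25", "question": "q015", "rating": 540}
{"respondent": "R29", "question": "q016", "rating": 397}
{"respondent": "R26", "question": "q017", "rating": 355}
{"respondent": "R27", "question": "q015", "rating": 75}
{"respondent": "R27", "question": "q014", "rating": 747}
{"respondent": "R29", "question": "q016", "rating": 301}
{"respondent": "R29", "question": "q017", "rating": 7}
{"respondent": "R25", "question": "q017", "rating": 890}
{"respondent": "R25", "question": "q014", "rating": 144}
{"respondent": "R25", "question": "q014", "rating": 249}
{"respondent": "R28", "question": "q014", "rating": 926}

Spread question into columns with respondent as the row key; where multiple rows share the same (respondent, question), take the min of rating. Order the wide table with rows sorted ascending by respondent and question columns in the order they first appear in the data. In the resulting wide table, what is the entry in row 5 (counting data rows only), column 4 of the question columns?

With rows sorted ascending by respondent, row 5 is respondent=R29. question columns in first-appearance order: q014, q015, q016, q017; column 4 is q017.
Long rows with respondent=R29, question=q017: min(842, 7) = 7.

7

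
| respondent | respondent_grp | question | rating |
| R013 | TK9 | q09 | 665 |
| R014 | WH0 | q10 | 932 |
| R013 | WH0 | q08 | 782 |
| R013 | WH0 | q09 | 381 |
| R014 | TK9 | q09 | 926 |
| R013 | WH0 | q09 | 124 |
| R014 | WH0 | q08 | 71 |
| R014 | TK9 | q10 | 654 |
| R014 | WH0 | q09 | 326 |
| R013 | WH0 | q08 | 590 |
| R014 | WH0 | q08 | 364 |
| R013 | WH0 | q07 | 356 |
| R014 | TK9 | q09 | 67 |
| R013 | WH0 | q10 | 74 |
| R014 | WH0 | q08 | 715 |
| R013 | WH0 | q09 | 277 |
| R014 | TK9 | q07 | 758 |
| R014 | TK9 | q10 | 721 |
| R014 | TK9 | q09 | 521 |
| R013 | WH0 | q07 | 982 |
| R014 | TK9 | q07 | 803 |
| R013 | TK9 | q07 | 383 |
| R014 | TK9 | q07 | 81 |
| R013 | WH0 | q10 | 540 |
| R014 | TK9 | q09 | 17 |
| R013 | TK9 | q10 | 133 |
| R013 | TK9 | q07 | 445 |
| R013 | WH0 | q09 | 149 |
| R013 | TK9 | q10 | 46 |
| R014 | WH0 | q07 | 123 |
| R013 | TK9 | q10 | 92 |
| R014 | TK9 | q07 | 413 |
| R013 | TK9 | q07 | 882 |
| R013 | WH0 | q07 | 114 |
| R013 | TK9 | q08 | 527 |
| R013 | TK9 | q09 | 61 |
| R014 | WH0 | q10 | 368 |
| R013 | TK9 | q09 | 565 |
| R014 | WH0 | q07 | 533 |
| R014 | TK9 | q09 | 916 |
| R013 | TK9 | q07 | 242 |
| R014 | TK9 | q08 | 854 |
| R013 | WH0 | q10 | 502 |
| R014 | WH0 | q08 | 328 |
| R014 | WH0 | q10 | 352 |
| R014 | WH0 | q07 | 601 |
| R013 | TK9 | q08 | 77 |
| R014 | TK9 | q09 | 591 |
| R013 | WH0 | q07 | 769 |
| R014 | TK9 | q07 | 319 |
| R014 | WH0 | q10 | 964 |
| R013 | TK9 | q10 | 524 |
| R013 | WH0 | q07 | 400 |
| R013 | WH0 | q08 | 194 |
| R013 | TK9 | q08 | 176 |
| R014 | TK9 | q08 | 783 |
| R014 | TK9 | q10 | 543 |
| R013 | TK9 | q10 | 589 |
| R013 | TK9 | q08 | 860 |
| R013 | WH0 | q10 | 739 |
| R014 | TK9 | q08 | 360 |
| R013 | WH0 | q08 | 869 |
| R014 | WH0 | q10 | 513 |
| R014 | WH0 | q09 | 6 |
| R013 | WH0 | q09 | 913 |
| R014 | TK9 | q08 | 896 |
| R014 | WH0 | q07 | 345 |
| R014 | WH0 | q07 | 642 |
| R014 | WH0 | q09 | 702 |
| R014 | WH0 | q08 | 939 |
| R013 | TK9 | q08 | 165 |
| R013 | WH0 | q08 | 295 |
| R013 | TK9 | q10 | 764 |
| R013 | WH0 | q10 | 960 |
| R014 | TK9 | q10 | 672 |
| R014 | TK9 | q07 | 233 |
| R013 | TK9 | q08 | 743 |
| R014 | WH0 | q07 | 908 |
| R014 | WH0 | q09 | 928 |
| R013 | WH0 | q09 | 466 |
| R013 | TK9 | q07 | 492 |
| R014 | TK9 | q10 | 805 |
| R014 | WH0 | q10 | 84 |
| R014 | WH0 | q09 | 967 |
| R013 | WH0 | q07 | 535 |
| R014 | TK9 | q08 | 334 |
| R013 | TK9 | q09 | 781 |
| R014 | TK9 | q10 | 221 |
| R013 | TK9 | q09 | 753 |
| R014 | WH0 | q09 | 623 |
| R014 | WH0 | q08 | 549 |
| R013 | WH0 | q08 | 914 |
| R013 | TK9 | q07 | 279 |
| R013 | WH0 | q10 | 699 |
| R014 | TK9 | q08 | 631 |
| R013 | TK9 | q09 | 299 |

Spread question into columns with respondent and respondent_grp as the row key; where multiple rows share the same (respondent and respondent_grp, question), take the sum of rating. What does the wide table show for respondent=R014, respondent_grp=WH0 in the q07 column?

3152

Rows with respondent=R014, respondent_grp=WH0 and question=q07: rating values are 123, 533, 601, 345, 642, 908.
123 + 533 + 601 + 345 + 642 + 908 = 3152.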